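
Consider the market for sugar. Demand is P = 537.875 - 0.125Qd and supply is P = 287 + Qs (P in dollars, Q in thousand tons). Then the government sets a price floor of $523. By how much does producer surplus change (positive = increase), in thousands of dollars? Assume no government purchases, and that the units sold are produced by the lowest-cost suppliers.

Rearranging demand gives Qd = 4303 - 8P; rearranging supply gives Qs = P - 287. Equilibrium: 4303 - 8P = P - 287, so 4590 = 9P and P* = 510, Q* = 223.
The floor of 523 is above the equilibrium price 510, so it binds.
At P = 523: Qd = 4303 - 8·523 = 119 and Qs = 523 - 287 = 236.
Producer surplus without the control is ½ · (510 - 287) · 223 = 24864.5.
With the floor, 119 units are sold at 523. The supply price at Q = 119 is 406, so PS = ½ · [(523 - 287) + (523 - 406)] · 119 = 21003.5.
Change in producer surplus = 21003.5 - 24864.5 = -3861.

-3861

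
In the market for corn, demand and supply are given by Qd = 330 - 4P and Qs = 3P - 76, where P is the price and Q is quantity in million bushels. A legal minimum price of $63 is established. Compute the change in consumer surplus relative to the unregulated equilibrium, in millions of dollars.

-440

Without the control the market clears where 330 - 4P = 3P - 76, i.e. P* = 58 and Q* = 98.
Because the floor (63) lies above the market-clearing price, it is binding.
At P = 63: Qd = 330 - 4·63 = 78 and Qs = 3·63 - 76 = 113.
Consumer surplus without the control is ½ · (82.5 - 58) · 98 = 1200.5.
With the floor, consumers buy 78 units at 63, so CS = ½ · (82.5 - 63) · 78 = 760.5.
Change in consumer surplus = 760.5 - 1200.5 = -440.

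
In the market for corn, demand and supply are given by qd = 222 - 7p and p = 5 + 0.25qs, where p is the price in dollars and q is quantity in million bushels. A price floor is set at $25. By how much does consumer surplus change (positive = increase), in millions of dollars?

-172.5

Rearranging supply gives qs = 4p - 20. Setting quantity demanded equal to quantity supplied, 222 - 7p = 4p - 20, gives p* = 22 and q* = 68.
Because the floor (25) lies above the market-clearing price, it is binding.
At p = 25: qd = 222 - 7·25 = 47 and qs = 4·25 - 20 = 80.
Consumer surplus without the control is ½ · (222/7 - 22) · 68 = 2312/7.
With the floor, consumers buy 47 units at 25, so CS = ½ · (222/7 - 25) · 47 = 2209/14.
Change in consumer surplus = 2209/14 - 2312/7 = -172.5.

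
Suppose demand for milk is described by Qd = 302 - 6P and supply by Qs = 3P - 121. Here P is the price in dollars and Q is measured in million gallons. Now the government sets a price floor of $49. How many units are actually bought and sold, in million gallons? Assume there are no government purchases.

In a free market, 302 - 6P = 3P - 121 gives the equilibrium P* = 47, Q* = 20.
Since 49 > 47, the floor is binding.
At P = 49: Qd = 302 - 6·49 = 8 and Qs = 3·49 - 121 = 26.
The quantity actually transacted is the short side, demand: 8.

8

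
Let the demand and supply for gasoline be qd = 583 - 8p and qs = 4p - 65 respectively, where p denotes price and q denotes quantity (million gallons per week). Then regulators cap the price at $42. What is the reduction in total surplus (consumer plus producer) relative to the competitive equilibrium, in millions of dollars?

Equilibrium: 583 - 8p = 4p - 65, so 648 = 12p and p* = 54, q* = 151.
Since 42 < 54, the ceiling is binding.
At p = 42: qd = 583 - 8·42 = 247 and qs = 4·42 - 65 = 103.
Quantity traded falls to 103. At q = 103 the demand price is (583 - 103)/8 = 60 and the supply price is (65 + 103)/4 = 42.
Deadweight loss = ½ · (60 - 42) · (151 - 103) = ½ · 18 · 48 = 432.

432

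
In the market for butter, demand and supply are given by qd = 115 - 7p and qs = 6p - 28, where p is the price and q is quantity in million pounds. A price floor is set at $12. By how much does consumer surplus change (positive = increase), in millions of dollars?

Without the control the market clears where 115 - 7p = 6p - 28, i.e. p* = 11 and q* = 38.
Because the floor (12) lies above the market-clearing price, it is binding.
At p = 12: qd = 115 - 7·12 = 31 and qs = 6·12 - 28 = 44.
Consumer surplus without the control is ½ · (115/7 - 11) · 38 = 722/7.
With the floor, consumers buy 31 units at 12, so CS = ½ · (115/7 - 12) · 31 = 961/14.
Change in consumer surplus = 961/14 - 722/7 = -34.5.

-34.5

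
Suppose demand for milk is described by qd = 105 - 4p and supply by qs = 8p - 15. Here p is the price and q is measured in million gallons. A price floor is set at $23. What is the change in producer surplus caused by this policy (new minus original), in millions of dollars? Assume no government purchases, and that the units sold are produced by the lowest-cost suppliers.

0

Equilibrium: 105 - 4p = 8p - 15, so 120 = 12p and p* = 10, q* = 65.
Because the floor (23) lies above the market-clearing price, it is binding.
At p = 23: qd = 105 - 4·23 = 13 and qs = 8·23 - 15 = 169.
Producer surplus without the control is ½ · (10 - 1.875) · 65 = 264.0625.
With the floor, 13 units are sold at 23. The supply price at q = 13 is 3.5, so PS = ½ · [(23 - 1.875) + (23 - 3.5)] · 13 = 264.0625.
Change in producer surplus = 264.0625 - 264.0625 = 0.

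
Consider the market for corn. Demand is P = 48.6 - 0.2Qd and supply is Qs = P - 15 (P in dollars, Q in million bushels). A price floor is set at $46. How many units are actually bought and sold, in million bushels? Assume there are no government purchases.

Rearranging demand gives Qd = 243 - 5P. Setting quantity demanded equal to quantity supplied, 243 - 5P = P - 15, gives P* = 43 and Q* = 28.
Because the floor (46) lies above the market-clearing price, it is binding.
At P = 46: Qd = 243 - 5·46 = 13 and Qs = 46 - 15 = 31.
The quantity actually transacted is the short side, demand: 13.

13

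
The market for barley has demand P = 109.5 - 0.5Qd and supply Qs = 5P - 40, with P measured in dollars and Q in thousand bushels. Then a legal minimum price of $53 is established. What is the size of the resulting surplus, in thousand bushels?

Rearranging demand gives Qd = 219 - 2P. Setting quantity demanded equal to quantity supplied, 219 - 2P = 5P - 40, gives P* = 37 and Q* = 145.
Because the floor (53) lies above the market-clearing price, it is binding.
At P = 53: Qd = 219 - 2·53 = 113 and Qs = 5·53 - 40 = 225.
Surplus = Qs - Qd = 225 - 113 = 112.

112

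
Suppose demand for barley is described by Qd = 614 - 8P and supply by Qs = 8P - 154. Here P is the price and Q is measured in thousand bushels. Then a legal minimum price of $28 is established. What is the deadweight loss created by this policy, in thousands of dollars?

0

Equilibrium: 614 - 8P = 8P - 154, so 768 = 16P and P* = 48, Q* = 230.
Since 28 is below P* = 48, the floor does not bind and the free-market outcome prevails.
Since the control does not bind, no trades are prevented and deadweight loss is zero.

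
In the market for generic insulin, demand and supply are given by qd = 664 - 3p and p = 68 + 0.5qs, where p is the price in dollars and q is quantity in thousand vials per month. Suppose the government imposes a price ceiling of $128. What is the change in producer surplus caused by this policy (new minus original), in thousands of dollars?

-4864

Rearranging supply gives qs = 2p - 136. Equilibrium: 664 - 3p = 2p - 136, so 800 = 5p and p* = 160, q* = 184.
The ceiling of 128 is below the equilibrium price 160, so it binds.
At p = 128: qd = 664 - 3·128 = 280 and qs = 2·128 - 136 = 120.
Producer surplus without the control is ½ · (160 - 68) · 184 = 8464.
With the ceiling, producers sell 120 units at 128, so PS = ½ · (128 - 68) · 120 = 3600.
Change in producer surplus = 3600 - 8464 = -4864.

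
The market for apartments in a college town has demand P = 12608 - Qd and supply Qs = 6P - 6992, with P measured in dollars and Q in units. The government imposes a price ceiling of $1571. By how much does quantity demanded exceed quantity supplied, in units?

8603

Rearranging demand gives Qd = 12608 - P. Without the control the market clears where 12608 - P = 6P - 6992, i.e. P* = 2800 and Q* = 9808.
Because the ceiling (1571) lies below the market-clearing price, it is binding.
At P = 1571: Qd = 12608 - 1571 = 11037 and Qs = 6·1571 - 6992 = 2434.
Shortage = Qd - Qs = 11037 - 2434 = 8603.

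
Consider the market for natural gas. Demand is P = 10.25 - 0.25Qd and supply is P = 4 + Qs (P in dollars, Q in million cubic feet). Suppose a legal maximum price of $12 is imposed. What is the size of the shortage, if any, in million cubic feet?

Rearranging demand gives Qd = 41 - 4P; rearranging supply gives Qs = P - 4. Equilibrium: 41 - 4P = P - 4, so 45 = 5P and P* = 9, Q* = 5.
Since 12 is above P* = 9, the ceiling does not bind and the free-market outcome prevails.
Since the control does not bind, there is no shortage.

0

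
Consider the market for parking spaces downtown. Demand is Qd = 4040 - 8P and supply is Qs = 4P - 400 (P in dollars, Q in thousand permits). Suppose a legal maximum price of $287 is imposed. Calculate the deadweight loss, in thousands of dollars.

In a free market, 4040 - 8P = 4P - 400 gives the equilibrium P* = 370, Q* = 1080.
Because the ceiling (287) lies below the market-clearing price, it is binding.
At P = 287: Qd = 4040 - 8·287 = 1744 and Qs = 4·287 - 400 = 748.
Quantity traded falls to 748. At Q = 748 the demand price is (4040 - 748)/8 = 411.5 and the supply price is (400 + 748)/4 = 287.
Deadweight loss = ½ · (411.5 - 287) · (1080 - 748) = ½ · 124.5 · 332 = 20667.

20667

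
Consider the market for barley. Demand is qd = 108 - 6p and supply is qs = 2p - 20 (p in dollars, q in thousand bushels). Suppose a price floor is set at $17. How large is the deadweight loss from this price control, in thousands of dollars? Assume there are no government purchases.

12

Without the control the market clears where 108 - 6p = 2p - 20, i.e. p* = 16 and q* = 12.
The floor of 17 is above the equilibrium price 16, so it binds.
At p = 17: qd = 108 - 6·17 = 6 and qs = 2·17 - 20 = 14.
Quantity traded falls to 6. At q = 6 the demand price is (108 - 6)/6 = 17 and the supply price is (20 + 6)/2 = 13.
Deadweight loss = ½ · (17 - 13) · (12 - 6) = ½ · 4 · 6 = 12.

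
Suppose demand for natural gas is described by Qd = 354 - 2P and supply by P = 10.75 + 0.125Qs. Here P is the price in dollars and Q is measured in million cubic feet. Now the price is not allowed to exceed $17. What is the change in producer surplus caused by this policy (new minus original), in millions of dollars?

-4266

Rearranging supply gives Qs = 8P - 86. Equilibrium: 354 - 2P = 8P - 86, so 440 = 10P and P* = 44, Q* = 266.
Because the ceiling (17) lies below the market-clearing price, it is binding.
At P = 17: Qd = 354 - 2·17 = 320 and Qs = 8·17 - 86 = 50.
Producer surplus without the control is ½ · (44 - 10.75) · 266 = 4422.25.
With the ceiling, producers sell 50 units at 17, so PS = ½ · (17 - 10.75) · 50 = 156.25.
Change in producer surplus = 156.25 - 4422.25 = -4266.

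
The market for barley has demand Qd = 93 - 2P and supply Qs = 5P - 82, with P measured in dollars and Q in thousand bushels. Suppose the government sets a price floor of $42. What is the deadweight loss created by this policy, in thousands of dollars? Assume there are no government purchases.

In a free market, 93 - 2P = 5P - 82 gives the equilibrium P* = 25, Q* = 43.
Because the floor (42) lies above the market-clearing price, it is binding.
At P = 42: Qd = 93 - 2·42 = 9 and Qs = 5·42 - 82 = 128.
Quantity traded falls to 9. At Q = 9 the demand price is (93 - 9)/2 = 42 and the supply price is (82 + 9)/5 = 18.2.
Deadweight loss = ½ · (42 - 18.2) · (43 - 9) = ½ · 23.8 · 34 = 404.6.

404.6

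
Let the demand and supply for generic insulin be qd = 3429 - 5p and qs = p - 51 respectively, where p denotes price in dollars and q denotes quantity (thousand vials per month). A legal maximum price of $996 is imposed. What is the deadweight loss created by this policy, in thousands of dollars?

0

In a free market, 3429 - 5p = p - 51 gives the equilibrium p* = 580, q* = 529.
Since 996 is above p* = 580, the ceiling does not bind and the free-market outcome prevails.
Since the control does not bind, no trades are prevented and deadweight loss is zero.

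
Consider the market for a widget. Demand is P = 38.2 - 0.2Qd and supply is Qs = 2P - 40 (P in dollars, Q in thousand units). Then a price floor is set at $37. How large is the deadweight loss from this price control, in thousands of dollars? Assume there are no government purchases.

Rearranging demand gives Qd = 191 - 5P. Setting quantity demanded equal to quantity supplied, 191 - 5P = 2P - 40, gives P* = 33 and Q* = 26.
Since 37 > 33, the floor is binding.
At P = 37: Qd = 191 - 5·37 = 6 and Qs = 2·37 - 40 = 34.
Quantity traded falls to 6. At Q = 6 the demand price is (191 - 6)/5 = 37 and the supply price is (40 + 6)/2 = 23.
Deadweight loss = ½ · (37 - 23) · (26 - 6) = ½ · 14 · 20 = 140.

140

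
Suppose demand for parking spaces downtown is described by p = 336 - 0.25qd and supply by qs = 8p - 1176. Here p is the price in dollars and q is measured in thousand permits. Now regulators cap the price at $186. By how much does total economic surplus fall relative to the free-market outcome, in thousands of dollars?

Rearranging demand gives qd = 1344 - 4p. In a free market, 1344 - 4p = 8p - 1176 gives the equilibrium p* = 210, q* = 504.
Because the ceiling (186) lies below the market-clearing price, it is binding.
At p = 186: qd = 1344 - 4·186 = 600 and qs = 8·186 - 1176 = 312.
Quantity traded falls to 312. At q = 312 the demand price is (1344 - 312)/4 = 258 and the supply price is (1176 + 312)/8 = 186.
Deadweight loss = ½ · (258 - 186) · (504 - 312) = ½ · 72 · 192 = 6912.

6912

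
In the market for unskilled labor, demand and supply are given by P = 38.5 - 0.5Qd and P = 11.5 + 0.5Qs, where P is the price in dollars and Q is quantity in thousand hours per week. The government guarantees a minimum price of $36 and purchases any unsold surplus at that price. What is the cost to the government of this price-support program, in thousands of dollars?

Rearranging demand gives Qd = 77 - 2P; rearranging supply gives Qs = 2P - 23. Without the control the market clears where 77 - 2P = 2P - 23, i.e. P* = 25 and Q* = 27.
Because the floor (36) lies above the market-clearing price, it is binding.
At P = 36: Qd = 77 - 2·36 = 5 and Qs = 2·36 - 23 = 49.
Surplus = Qs - Qd = 44.
Government expenditure = surplus × support price = 44 × 36 = 1584.

1584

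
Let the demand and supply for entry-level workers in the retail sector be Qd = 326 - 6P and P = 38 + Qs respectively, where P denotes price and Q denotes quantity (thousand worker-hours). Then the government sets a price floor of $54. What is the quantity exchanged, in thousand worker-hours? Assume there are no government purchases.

2

Rearranging supply gives Qs = P - 38. Setting quantity demanded equal to quantity supplied, 326 - 6P = P - 38, gives P* = 52 and Q* = 14.
Since 54 > 52, the floor is binding.
At P = 54: Qd = 326 - 6·54 = 2 and Qs = 54 - 38 = 16.
The quantity actually transacted is the short side, demand: 2.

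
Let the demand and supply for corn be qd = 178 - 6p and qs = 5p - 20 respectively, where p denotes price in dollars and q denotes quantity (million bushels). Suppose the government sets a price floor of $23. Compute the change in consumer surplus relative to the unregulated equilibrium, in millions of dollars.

Setting quantity demanded equal to quantity supplied, 178 - 6p = 5p - 20, gives p* = 18 and q* = 70.
Since 23 > 18, the floor is binding.
At p = 23: qd = 178 - 6·23 = 40 and qs = 5·23 - 20 = 95.
Consumer surplus without the control is ½ · (89/3 - 18) · 70 = 1225/3.
With the floor, consumers buy 40 units at 23, so CS = ½ · (89/3 - 23) · 40 = 400/3.
Change in consumer surplus = 400/3 - 1225/3 = -275.

-275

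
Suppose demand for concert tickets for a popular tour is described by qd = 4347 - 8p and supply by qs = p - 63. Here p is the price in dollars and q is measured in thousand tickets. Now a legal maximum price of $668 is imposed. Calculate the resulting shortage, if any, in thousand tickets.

0

Without the control the market clears where 4347 - 8p = p - 63, i.e. p* = 490 and q* = 427.
Since 668 is above p* = 490, the ceiling does not bind and the free-market outcome prevails.
Since the control does not bind, there is no shortage.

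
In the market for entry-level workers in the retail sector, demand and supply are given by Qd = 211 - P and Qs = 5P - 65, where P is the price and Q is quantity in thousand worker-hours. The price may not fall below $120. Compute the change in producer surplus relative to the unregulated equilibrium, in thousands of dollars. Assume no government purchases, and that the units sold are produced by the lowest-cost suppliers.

Without the control the market clears where 211 - P = 5P - 65, i.e. P* = 46 and Q* = 165.
Since 120 > 46, the floor is binding.
At P = 120: Qd = 211 - 120 = 91 and Qs = 5·120 - 65 = 535.
Producer surplus without the control is ½ · (46 - 13) · 165 = 2722.5.
With the floor, 91 units are sold at 120. The supply price at Q = 91 is 31.2, so PS = ½ · [(120 - 13) + (120 - 31.2)] · 91 = 8908.9.
Change in producer surplus = 8908.9 - 2722.5 = 6186.4.

6186.4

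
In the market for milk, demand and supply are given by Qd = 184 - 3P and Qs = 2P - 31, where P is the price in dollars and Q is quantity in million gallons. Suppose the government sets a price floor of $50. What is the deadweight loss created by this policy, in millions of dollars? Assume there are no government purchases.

Equilibrium: 184 - 3P = 2P - 31, so 215 = 5P and P* = 43, Q* = 55.
The floor of 50 is above the equilibrium price 43, so it binds.
At P = 50: Qd = 184 - 3·50 = 34 and Qs = 2·50 - 31 = 69.
Quantity traded falls to 34. At Q = 34 the demand price is (184 - 34)/3 = 50 and the supply price is (31 + 34)/2 = 32.5.
Deadweight loss = ½ · (50 - 32.5) · (55 - 34) = ½ · 17.5 · 21 = 183.75.

183.75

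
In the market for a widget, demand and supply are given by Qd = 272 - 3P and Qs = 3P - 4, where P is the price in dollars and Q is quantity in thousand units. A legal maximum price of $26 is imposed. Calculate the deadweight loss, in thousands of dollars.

In a free market, 272 - 3P = 3P - 4 gives the equilibrium P* = 46, Q* = 134.
Because the ceiling (26) lies below the market-clearing price, it is binding.
At P = 26: Qd = 272 - 3·26 = 194 and Qs = 3·26 - 4 = 74.
Quantity traded falls to 74. At Q = 74 the demand price is (272 - 74)/3 = 66 and the supply price is (4 + 74)/3 = 26.
Deadweight loss = ½ · (66 - 26) · (134 - 74) = ½ · 40 · 60 = 1200.

1200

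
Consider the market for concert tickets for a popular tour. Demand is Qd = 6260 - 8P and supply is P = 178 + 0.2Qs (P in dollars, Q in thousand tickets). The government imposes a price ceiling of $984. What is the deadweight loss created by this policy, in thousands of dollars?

Rearranging supply gives Qs = 5P - 890. Equilibrium: 6260 - 8P = 5P - 890, so 7150 = 13P and P* = 550, Q* = 1860.
The ceiling of 984 is above the equilibrium price 550, so it is not binding; the market clears at P* = 550, Q* = 1860.
Since the control does not bind, no trades are prevented and deadweight loss is zero.

0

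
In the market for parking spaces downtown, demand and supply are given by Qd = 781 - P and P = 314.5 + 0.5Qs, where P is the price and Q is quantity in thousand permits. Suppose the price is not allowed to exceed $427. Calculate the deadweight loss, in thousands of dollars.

5547

Rearranging supply gives Qs = 2P - 629. In a free market, 781 - P = 2P - 629 gives the equilibrium P* = 470, Q* = 311.
Since 427 < 470, the ceiling is binding.
At P = 427: Qd = 781 - 427 = 354 and Qs = 2·427 - 629 = 225.
Quantity traded falls to 225. At Q = 225 the demand price is 781 - 225 = 556 and the supply price is (629 + 225)/2 = 427.
Deadweight loss = ½ · (556 - 427) · (311 - 225) = ½ · 129 · 86 = 5547.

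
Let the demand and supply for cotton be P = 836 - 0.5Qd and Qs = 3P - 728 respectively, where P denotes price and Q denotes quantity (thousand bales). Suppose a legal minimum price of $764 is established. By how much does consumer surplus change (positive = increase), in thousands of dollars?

-121552

Rearranging demand gives Qd = 1672 - 2P. Setting quantity demanded equal to quantity supplied, 1672 - 2P = 3P - 728, gives P* = 480 and Q* = 712.
Since 764 > 480, the floor is binding.
At P = 764: Qd = 1672 - 2·764 = 144 and Qs = 3·764 - 728 = 1564.
Consumer surplus without the control is ½ · (836 - 480) · 712 = 126736.
With the floor, consumers buy 144 units at 764, so CS = ½ · (836 - 764) · 144 = 5184.
Change in consumer surplus = 5184 - 126736 = -121552.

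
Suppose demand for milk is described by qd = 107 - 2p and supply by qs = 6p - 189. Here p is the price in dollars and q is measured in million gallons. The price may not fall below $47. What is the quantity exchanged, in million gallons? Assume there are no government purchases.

In a free market, 107 - 2p = 6p - 189 gives the equilibrium p* = 37, q* = 33.
Since 47 > 37, the floor is binding.
At p = 47: qd = 107 - 2·47 = 13 and qs = 6·47 - 189 = 93.
The quantity actually transacted is the short side, demand: 13.

13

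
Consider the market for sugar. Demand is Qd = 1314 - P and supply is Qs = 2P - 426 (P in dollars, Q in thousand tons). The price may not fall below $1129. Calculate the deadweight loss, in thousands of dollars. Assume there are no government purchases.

226050.75

Setting quantity demanded equal to quantity supplied, 1314 - P = 2P - 426, gives P* = 580 and Q* = 734.
Because the floor (1129) lies above the market-clearing price, it is binding.
At P = 1129: Qd = 1314 - 1129 = 185 and Qs = 2·1129 - 426 = 1832.
Quantity traded falls to 185. At Q = 185 the demand price is 1314 - 185 = 1129 and the supply price is (426 + 185)/2 = 305.5.
Deadweight loss = ½ · (1129 - 305.5) · (734 - 185) = ½ · 823.5 · 549 = 226050.75.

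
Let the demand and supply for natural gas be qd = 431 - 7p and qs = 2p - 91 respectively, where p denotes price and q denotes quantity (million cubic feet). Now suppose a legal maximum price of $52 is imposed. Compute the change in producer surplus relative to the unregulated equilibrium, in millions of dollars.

In a free market, 431 - 7p = 2p - 91 gives the equilibrium p* = 58, q* = 25.
Because the ceiling (52) lies below the market-clearing price, it is binding.
At p = 52: qd = 431 - 7·52 = 67 and qs = 2·52 - 91 = 13.
Producer surplus without the control is ½ · (58 - 45.5) · 25 = 156.25.
With the ceiling, producers sell 13 units at 52, so PS = ½ · (52 - 45.5) · 13 = 42.25.
Change in producer surplus = 42.25 - 156.25 = -114.

-114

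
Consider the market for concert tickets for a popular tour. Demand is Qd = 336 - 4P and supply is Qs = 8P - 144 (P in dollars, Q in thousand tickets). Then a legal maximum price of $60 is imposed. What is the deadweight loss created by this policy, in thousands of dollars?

Equilibrium: 336 - 4P = 8P - 144, so 480 = 12P and P* = 40, Q* = 176.
Since 60 is above P* = 40, the ceiling does not bind and the free-market outcome prevails.
Since the control does not bind, no trades are prevented and deadweight loss is zero.

0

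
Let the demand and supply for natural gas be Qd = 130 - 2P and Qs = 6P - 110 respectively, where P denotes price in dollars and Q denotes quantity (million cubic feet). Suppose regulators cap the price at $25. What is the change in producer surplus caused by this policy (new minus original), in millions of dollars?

-275

Without the control the market clears where 130 - 2P = 6P - 110, i.e. P* = 30 and Q* = 70.
The ceiling of 25 is below the equilibrium price 30, so it binds.
At P = 25: Qd = 130 - 2·25 = 80 and Qs = 6·25 - 110 = 40.
Producer surplus without the control is ½ · (30 - 55/3) · 70 = 1225/3.
With the ceiling, producers sell 40 units at 25, so PS = ½ · (25 - 55/3) · 40 = 400/3.
Change in producer surplus = 400/3 - 1225/3 = -275.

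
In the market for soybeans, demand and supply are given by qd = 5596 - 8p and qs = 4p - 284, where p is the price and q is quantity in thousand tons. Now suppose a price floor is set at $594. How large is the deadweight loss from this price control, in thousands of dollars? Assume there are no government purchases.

129792

Equilibrium: 5596 - 8p = 4p - 284, so 5880 = 12p and p* = 490, q* = 1676.
The floor of 594 is above the equilibrium price 490, so it binds.
At p = 594: qd = 5596 - 8·594 = 844 and qs = 4·594 - 284 = 2092.
Quantity traded falls to 844. At q = 844 the demand price is (5596 - 844)/8 = 594 and the supply price is (284 + 844)/4 = 282.
Deadweight loss = ½ · (594 - 282) · (1676 - 844) = ½ · 312 · 832 = 129792.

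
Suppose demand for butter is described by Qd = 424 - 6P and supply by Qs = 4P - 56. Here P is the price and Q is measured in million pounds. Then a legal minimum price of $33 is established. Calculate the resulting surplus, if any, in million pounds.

Without the control the market clears where 424 - 6P = 4P - 56, i.e. P* = 48 and Q* = 136.
The floor of 33 is below the equilibrium price 48, so it is not binding; the market clears at P* = 48, Q* = 136.
Since the control does not bind, there is no surplus.

0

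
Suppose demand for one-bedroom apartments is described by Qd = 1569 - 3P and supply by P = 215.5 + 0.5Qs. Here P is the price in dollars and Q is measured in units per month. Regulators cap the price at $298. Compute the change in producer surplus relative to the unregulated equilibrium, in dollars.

Rearranging supply gives Qs = 2P - 431. Equilibrium: 1569 - 3P = 2P - 431, so 2000 = 5P and P* = 400, Q* = 369.
The ceiling of 298 is below the equilibrium price 400, so it binds.
At P = 298: Qd = 1569 - 3·298 = 675 and Qs = 2·298 - 431 = 165.
Producer surplus without the control is ½ · (400 - 215.5) · 369 = 34040.25.
With the ceiling, producers sell 165 units at 298, so PS = ½ · (298 - 215.5) · 165 = 6806.25.
Change in producer surplus = 6806.25 - 34040.25 = -27234.

-27234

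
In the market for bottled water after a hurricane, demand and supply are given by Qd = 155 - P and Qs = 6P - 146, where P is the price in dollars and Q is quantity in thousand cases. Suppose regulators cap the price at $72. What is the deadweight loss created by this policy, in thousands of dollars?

0

In a free market, 155 - P = 6P - 146 gives the equilibrium P* = 43, Q* = 112.
Since 72 is above P* = 43, the ceiling does not bind and the free-market outcome prevails.
Since the control does not bind, no trades are prevented and deadweight loss is zero.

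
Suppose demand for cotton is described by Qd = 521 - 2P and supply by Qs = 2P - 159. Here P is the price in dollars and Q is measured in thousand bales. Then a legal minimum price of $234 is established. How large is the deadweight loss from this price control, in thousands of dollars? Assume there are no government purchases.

8192

In a free market, 521 - 2P = 2P - 159 gives the equilibrium P* = 170, Q* = 181.
Because the floor (234) lies above the market-clearing price, it is binding.
At P = 234: Qd = 521 - 2·234 = 53 and Qs = 2·234 - 159 = 309.
Quantity traded falls to 53. At Q = 53 the demand price is (521 - 53)/2 = 234 and the supply price is (159 + 53)/2 = 106.
Deadweight loss = ½ · (234 - 106) · (181 - 53) = ½ · 128 · 128 = 8192.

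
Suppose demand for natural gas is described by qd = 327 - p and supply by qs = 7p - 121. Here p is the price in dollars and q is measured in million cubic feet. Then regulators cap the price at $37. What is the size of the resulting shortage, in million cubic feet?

Equilibrium: 327 - p = 7p - 121, so 448 = 8p and p* = 56, q* = 271.
Because the ceiling (37) lies below the market-clearing price, it is binding.
At p = 37: qd = 327 - 37 = 290 and qs = 7·37 - 121 = 138.
Shortage = qd - qs = 290 - 138 = 152.

152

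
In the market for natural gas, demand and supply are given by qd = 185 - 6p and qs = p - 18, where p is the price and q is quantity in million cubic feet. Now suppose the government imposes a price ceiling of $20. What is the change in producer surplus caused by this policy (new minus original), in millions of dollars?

Setting quantity demanded equal to quantity supplied, 185 - 6p = p - 18, gives p* = 29 and q* = 11.
The ceiling of 20 is below the equilibrium price 29, so it binds.
At p = 20: qd = 185 - 6·20 = 65 and qs = 20 - 18 = 2.
Producer surplus without the control is ½ · (29 - 18) · 11 = 60.5.
With the ceiling, producers sell 2 units at 20, so PS = ½ · (20 - 18) · 2 = 2.
Change in producer surplus = 2 - 60.5 = -58.5.

-58.5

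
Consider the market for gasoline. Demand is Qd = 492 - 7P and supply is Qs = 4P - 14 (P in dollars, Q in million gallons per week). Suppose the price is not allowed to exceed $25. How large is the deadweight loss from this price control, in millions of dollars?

1386

Setting quantity demanded equal to quantity supplied, 492 - 7P = 4P - 14, gives P* = 46 and Q* = 170.
Because the ceiling (25) lies below the market-clearing price, it is binding.
At P = 25: Qd = 492 - 7·25 = 317 and Qs = 4·25 - 14 = 86.
Quantity traded falls to 86. At Q = 86 the demand price is (492 - 86)/7 = 58 and the supply price is (14 + 86)/4 = 25.
Deadweight loss = ½ · (58 - 25) · (170 - 86) = ½ · 33 · 84 = 1386.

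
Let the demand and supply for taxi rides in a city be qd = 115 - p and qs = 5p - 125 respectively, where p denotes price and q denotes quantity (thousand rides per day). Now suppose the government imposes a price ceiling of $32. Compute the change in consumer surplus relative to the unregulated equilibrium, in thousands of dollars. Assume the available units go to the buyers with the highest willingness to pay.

Setting quantity demanded equal to quantity supplied, 115 - p = 5p - 125, gives p* = 40 and q* = 75.
Since 32 < 40, the ceiling is binding.
At p = 32: qd = 115 - 32 = 83 and qs = 5·32 - 125 = 35.
Consumer surplus without the control is ½ · (115 - 40) · 75 = 2812.5.
With the ceiling, 35 units are sold at 32 (assume they go to the highest-value buyers). The demand price at q = 35 is 80, so CS = ½ · [(115 - 32) + (80 - 32)] · 35 = 2292.5.
Change in consumer surplus = 2292.5 - 2812.5 = -520.

-520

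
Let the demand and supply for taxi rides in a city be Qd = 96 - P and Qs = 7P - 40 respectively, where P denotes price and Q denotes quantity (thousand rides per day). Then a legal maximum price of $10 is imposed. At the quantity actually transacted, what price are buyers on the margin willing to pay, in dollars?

Equilibrium: 96 - P = 7P - 40, so 136 = 8P and P* = 17, Q* = 79.
Because the ceiling (10) lies below the market-clearing price, it is binding.
At P = 10: Qd = 96 - 10 = 86 and Qs = 7·10 - 40 = 30.
Only 30 units reach the market. On the demand curve, the marginal buyer's willingness to pay at Q = 30 is (96 - 30) = 66.

66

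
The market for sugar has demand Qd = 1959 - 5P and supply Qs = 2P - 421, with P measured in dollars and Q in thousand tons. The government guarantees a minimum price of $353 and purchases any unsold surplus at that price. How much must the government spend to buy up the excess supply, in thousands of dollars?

32123

Equilibrium: 1959 - 5P = 2P - 421, so 2380 = 7P and P* = 340, Q* = 259.
The floor of 353 is above the equilibrium price 340, so it binds.
At P = 353: Qd = 1959 - 5·353 = 194 and Qs = 2·353 - 421 = 285.
Surplus = Qs - Qd = 91.
Government expenditure = surplus × support price = 91 × 353 = 32123.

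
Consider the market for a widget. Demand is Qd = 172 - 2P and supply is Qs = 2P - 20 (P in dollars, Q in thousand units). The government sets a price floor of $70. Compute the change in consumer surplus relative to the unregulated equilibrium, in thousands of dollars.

-1188

Setting quantity demanded equal to quantity supplied, 172 - 2P = 2P - 20, gives P* = 48 and Q* = 76.
Since 70 > 48, the floor is binding.
At P = 70: Qd = 172 - 2·70 = 32 and Qs = 2·70 - 20 = 120.
Consumer surplus without the control is ½ · (86 - 48) · 76 = 1444.
With the floor, consumers buy 32 units at 70, so CS = ½ · (86 - 70) · 32 = 256.
Change in consumer surplus = 256 - 1444 = -1188.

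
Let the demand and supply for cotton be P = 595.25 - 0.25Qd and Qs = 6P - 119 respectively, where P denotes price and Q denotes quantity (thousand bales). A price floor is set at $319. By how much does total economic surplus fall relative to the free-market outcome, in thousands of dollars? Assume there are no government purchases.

15870

Rearranging demand gives Qd = 2381 - 4P. Setting quantity demanded equal to quantity supplied, 2381 - 4P = 6P - 119, gives P* = 250 and Q* = 1381.
The floor of 319 is above the equilibrium price 250, so it binds.
At P = 319: Qd = 2381 - 4·319 = 1105 and Qs = 6·319 - 119 = 1795.
Quantity traded falls to 1105. At Q = 1105 the demand price is (2381 - 1105)/4 = 319 and the supply price is (119 + 1105)/6 = 204.
Deadweight loss = ½ · (319 - 204) · (1381 - 1105) = ½ · 115 · 276 = 15870.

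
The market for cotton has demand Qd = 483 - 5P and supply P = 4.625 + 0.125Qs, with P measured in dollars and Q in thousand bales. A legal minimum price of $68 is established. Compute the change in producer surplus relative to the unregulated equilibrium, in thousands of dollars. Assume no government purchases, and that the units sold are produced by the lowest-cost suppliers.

Rearranging supply gives Qs = 8P - 37. In a free market, 483 - 5P = 8P - 37 gives the equilibrium P* = 40, Q* = 283.
Since 68 > 40, the floor is binding.
At P = 68: Qd = 483 - 5·68 = 143 and Qs = 8·68 - 37 = 507.
Producer surplus without the control is ½ · (40 - 4.625) · 283 = 5005.5625.
With the floor, 143 units are sold at 68. The supply price at Q = 143 is 22.5, so PS = ½ · [(68 - 4.625) + (68 - 22.5)] · 143 = 7784.5625.
Change in producer surplus = 7784.5625 - 5005.5625 = 2779.

2779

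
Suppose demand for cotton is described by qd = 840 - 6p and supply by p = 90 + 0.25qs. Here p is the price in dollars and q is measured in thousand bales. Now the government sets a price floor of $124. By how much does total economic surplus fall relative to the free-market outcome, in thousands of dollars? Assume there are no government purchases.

Rearranging supply gives qs = 4p - 360. Setting quantity demanded equal to quantity supplied, 840 - 6p = 4p - 360, gives p* = 120 and q* = 120.
Because the floor (124) lies above the market-clearing price, it is binding.
At p = 124: qd = 840 - 6·124 = 96 and qs = 4·124 - 360 = 136.
Quantity traded falls to 96. At q = 96 the demand price is (840 - 96)/6 = 124 and the supply price is (360 + 96)/4 = 114.
Deadweight loss = ½ · (124 - 114) · (120 - 96) = ½ · 10 · 24 = 120.

120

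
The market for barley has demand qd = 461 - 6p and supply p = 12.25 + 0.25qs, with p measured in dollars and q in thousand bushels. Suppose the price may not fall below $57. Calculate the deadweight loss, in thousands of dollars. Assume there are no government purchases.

270

Rearranging supply gives qs = 4p - 49. Setting quantity demanded equal to quantity supplied, 461 - 6p = 4p - 49, gives p* = 51 and q* = 155.
Because the floor (57) lies above the market-clearing price, it is binding.
At p = 57: qd = 461 - 6·57 = 119 and qs = 4·57 - 49 = 179.
Quantity traded falls to 119. At q = 119 the demand price is (461 - 119)/6 = 57 and the supply price is (49 + 119)/4 = 42.
Deadweight loss = ½ · (57 - 42) · (155 - 119) = ½ · 15 · 36 = 270.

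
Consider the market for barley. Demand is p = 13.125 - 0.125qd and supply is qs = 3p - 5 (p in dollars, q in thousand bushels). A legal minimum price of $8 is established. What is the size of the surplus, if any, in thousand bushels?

0

Rearranging demand gives qd = 105 - 8p. Setting quantity demanded equal to quantity supplied, 105 - 8p = 3p - 5, gives p* = 10 and q* = 25.
The floor of 8 is below the equilibrium price 10, so it is not binding; the market clears at p* = 10, q* = 25.
Since the control does not bind, there is no surplus.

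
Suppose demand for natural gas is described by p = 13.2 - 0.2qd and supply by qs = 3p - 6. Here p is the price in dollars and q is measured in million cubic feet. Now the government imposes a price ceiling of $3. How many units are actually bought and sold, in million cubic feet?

Rearranging demand gives qd = 66 - 5p. Without the control the market clears where 66 - 5p = 3p - 6, i.e. p* = 9 and q* = 21.
The ceiling of 3 is below the equilibrium price 9, so it binds.
At p = 3: qd = 66 - 5·3 = 51 and qs = 3·3 - 6 = 3.
The quantity actually transacted is the short side, supply: 3.

3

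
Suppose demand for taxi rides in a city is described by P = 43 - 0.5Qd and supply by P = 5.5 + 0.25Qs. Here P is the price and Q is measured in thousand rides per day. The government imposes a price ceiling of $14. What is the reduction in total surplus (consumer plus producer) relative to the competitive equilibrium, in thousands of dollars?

Rearranging demand gives Qd = 86 - 2P; rearranging supply gives Qs = 4P - 22. Without the control the market clears where 86 - 2P = 4P - 22, i.e. P* = 18 and Q* = 50.
The ceiling of 14 is below the equilibrium price 18, so it binds.
At P = 14: Qd = 86 - 2·14 = 58 and Qs = 4·14 - 22 = 34.
Quantity traded falls to 34. At Q = 34 the demand price is (86 - 34)/2 = 26 and the supply price is (22 + 34)/4 = 14.
Deadweight loss = ½ · (26 - 14) · (50 - 34) = ½ · 12 · 16 = 96.

96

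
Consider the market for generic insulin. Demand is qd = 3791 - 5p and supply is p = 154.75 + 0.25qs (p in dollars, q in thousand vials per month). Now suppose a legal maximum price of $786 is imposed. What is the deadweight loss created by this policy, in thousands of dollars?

Rearranging supply gives qs = 4p - 619. Setting quantity demanded equal to quantity supplied, 3791 - 5p = 4p - 619, gives p* = 490 and q* = 1341.
Since 786 is above p* = 490, the ceiling does not bind and the free-market outcome prevails.
Since the control does not bind, no trades are prevented and deadweight loss is zero.

0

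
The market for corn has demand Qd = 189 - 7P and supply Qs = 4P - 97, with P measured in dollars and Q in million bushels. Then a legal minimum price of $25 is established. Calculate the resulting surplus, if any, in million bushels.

0

Without the control the market clears where 189 - 7P = 4P - 97, i.e. P* = 26 and Q* = 7.
The floor of 25 is below the equilibrium price 26, so it is not binding; the market clears at P* = 26, Q* = 7.
Since the control does not bind, there is no surplus.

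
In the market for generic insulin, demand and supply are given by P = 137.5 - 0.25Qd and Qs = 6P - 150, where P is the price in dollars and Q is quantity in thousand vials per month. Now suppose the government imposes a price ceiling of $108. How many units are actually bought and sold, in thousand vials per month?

Rearranging demand gives Qd = 550 - 4P. Equilibrium: 550 - 4P = 6P - 150, so 700 = 10P and P* = 70, Q* = 270.
Since 108 is above P* = 70, the ceiling does not bind and the free-market outcome prevails.

270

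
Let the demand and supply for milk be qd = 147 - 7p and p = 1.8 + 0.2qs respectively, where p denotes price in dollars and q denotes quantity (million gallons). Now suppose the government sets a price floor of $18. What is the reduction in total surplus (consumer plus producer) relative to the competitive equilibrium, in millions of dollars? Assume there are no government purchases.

Rearranging supply gives qs = 5p - 9. Without the control the market clears where 147 - 7p = 5p - 9, i.e. p* = 13 and q* = 56.
The floor of 18 is above the equilibrium price 13, so it binds.
At p = 18: qd = 147 - 7·18 = 21 and qs = 5·18 - 9 = 81.
Quantity traded falls to 21. At q = 21 the demand price is (147 - 21)/7 = 18 and the supply price is (9 + 21)/5 = 6.
Deadweight loss = ½ · (18 - 6) · (56 - 21) = ½ · 12 · 35 = 210.

210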